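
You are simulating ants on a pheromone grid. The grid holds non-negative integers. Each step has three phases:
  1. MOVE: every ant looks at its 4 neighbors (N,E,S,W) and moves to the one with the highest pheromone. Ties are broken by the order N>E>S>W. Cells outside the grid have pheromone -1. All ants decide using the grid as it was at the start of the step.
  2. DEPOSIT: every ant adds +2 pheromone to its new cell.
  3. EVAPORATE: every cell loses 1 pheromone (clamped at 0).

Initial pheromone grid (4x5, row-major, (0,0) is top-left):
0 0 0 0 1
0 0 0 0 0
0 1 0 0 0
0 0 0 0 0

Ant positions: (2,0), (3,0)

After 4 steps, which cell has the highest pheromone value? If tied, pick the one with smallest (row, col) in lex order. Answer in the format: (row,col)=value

Step 1: ant0:(2,0)->E->(2,1) | ant1:(3,0)->N->(2,0)
  grid max=2 at (2,1)
Step 2: ant0:(2,1)->W->(2,0) | ant1:(2,0)->E->(2,1)
  grid max=3 at (2,1)
Step 3: ant0:(2,0)->E->(2,1) | ant1:(2,1)->W->(2,0)
  grid max=4 at (2,1)
Step 4: ant0:(2,1)->W->(2,0) | ant1:(2,0)->E->(2,1)
  grid max=5 at (2,1)
Final grid:
  0 0 0 0 0
  0 0 0 0 0
  4 5 0 0 0
  0 0 0 0 0
Max pheromone 5 at (2,1)

Answer: (2,1)=5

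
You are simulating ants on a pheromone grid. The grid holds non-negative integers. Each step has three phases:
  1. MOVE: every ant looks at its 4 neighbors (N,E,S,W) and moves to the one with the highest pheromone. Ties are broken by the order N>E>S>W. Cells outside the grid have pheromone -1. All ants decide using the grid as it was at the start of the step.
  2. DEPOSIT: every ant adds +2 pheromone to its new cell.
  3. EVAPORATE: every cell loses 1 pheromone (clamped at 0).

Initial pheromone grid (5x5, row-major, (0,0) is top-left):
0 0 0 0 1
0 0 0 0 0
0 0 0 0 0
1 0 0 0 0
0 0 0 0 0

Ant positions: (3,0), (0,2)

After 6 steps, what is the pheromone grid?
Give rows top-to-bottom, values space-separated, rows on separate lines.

After step 1: ants at (2,0),(0,3)
  0 0 0 1 0
  0 0 0 0 0
  1 0 0 0 0
  0 0 0 0 0
  0 0 0 0 0
After step 2: ants at (1,0),(0,4)
  0 0 0 0 1
  1 0 0 0 0
  0 0 0 0 0
  0 0 0 0 0
  0 0 0 0 0
After step 3: ants at (0,0),(1,4)
  1 0 0 0 0
  0 0 0 0 1
  0 0 0 0 0
  0 0 0 0 0
  0 0 0 0 0
After step 4: ants at (0,1),(0,4)
  0 1 0 0 1
  0 0 0 0 0
  0 0 0 0 0
  0 0 0 0 0
  0 0 0 0 0
After step 5: ants at (0,2),(1,4)
  0 0 1 0 0
  0 0 0 0 1
  0 0 0 0 0
  0 0 0 0 0
  0 0 0 0 0
After step 6: ants at (0,3),(0,4)
  0 0 0 1 1
  0 0 0 0 0
  0 0 0 0 0
  0 0 0 0 0
  0 0 0 0 0

0 0 0 1 1
0 0 0 0 0
0 0 0 0 0
0 0 0 0 0
0 0 0 0 0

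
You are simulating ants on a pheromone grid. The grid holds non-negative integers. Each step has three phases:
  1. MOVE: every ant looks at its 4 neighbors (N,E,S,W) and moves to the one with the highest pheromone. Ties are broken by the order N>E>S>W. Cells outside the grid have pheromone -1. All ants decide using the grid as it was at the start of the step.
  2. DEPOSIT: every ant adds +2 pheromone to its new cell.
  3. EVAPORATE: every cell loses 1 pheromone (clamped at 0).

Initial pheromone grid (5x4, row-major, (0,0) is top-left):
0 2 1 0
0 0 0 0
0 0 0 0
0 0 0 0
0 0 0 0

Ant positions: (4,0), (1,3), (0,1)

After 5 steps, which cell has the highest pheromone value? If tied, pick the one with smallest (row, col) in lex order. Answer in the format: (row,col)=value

Step 1: ant0:(4,0)->N->(3,0) | ant1:(1,3)->N->(0,3) | ant2:(0,1)->E->(0,2)
  grid max=2 at (0,2)
Step 2: ant0:(3,0)->N->(2,0) | ant1:(0,3)->W->(0,2) | ant2:(0,2)->E->(0,3)
  grid max=3 at (0,2)
Step 3: ant0:(2,0)->N->(1,0) | ant1:(0,2)->E->(0,3) | ant2:(0,3)->W->(0,2)
  grid max=4 at (0,2)
Step 4: ant0:(1,0)->N->(0,0) | ant1:(0,3)->W->(0,2) | ant2:(0,2)->E->(0,3)
  grid max=5 at (0,2)
Step 5: ant0:(0,0)->E->(0,1) | ant1:(0,2)->E->(0,3) | ant2:(0,3)->W->(0,2)
  grid max=6 at (0,2)
Final grid:
  0 1 6 5
  0 0 0 0
  0 0 0 0
  0 0 0 0
  0 0 0 0
Max pheromone 6 at (0,2)

Answer: (0,2)=6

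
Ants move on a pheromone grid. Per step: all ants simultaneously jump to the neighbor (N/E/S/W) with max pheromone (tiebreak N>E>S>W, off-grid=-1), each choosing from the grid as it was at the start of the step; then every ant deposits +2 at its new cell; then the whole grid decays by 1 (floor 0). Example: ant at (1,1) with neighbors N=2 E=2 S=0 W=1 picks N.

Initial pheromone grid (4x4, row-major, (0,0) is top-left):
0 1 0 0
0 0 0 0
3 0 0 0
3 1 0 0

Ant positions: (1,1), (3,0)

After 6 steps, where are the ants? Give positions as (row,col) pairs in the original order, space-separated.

Step 1: ant0:(1,1)->N->(0,1) | ant1:(3,0)->N->(2,0)
  grid max=4 at (2,0)
Step 2: ant0:(0,1)->E->(0,2) | ant1:(2,0)->S->(3,0)
  grid max=3 at (2,0)
Step 3: ant0:(0,2)->W->(0,1) | ant1:(3,0)->N->(2,0)
  grid max=4 at (2,0)
Step 4: ant0:(0,1)->E->(0,2) | ant1:(2,0)->S->(3,0)
  grid max=3 at (2,0)
Step 5: ant0:(0,2)->W->(0,1) | ant1:(3,0)->N->(2,0)
  grid max=4 at (2,0)
Step 6: ant0:(0,1)->E->(0,2) | ant1:(2,0)->S->(3,0)
  grid max=3 at (2,0)

(0,2) (3,0)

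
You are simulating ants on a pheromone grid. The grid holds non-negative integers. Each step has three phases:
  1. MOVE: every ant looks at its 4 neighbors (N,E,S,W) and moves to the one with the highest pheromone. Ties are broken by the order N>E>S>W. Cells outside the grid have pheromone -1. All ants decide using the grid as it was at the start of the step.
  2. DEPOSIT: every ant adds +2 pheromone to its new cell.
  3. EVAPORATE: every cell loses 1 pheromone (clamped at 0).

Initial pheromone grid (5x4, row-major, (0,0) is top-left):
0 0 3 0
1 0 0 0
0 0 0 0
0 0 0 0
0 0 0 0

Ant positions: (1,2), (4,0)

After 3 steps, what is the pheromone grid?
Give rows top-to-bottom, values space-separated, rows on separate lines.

After step 1: ants at (0,2),(3,0)
  0 0 4 0
  0 0 0 0
  0 0 0 0
  1 0 0 0
  0 0 0 0
After step 2: ants at (0,3),(2,0)
  0 0 3 1
  0 0 0 0
  1 0 0 0
  0 0 0 0
  0 0 0 0
After step 3: ants at (0,2),(1,0)
  0 0 4 0
  1 0 0 0
  0 0 0 0
  0 0 0 0
  0 0 0 0

0 0 4 0
1 0 0 0
0 0 0 0
0 0 0 0
0 0 0 0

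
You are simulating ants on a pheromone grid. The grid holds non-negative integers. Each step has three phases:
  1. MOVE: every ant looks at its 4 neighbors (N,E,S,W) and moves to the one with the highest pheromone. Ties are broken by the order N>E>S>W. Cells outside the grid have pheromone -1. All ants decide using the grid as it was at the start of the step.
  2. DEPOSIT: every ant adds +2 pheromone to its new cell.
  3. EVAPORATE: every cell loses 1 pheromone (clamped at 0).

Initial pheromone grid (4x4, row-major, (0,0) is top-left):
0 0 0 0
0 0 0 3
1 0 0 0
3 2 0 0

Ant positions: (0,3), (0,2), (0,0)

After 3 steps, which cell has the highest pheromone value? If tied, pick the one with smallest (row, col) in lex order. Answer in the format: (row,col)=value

Answer: (1,3)=6

Derivation:
Step 1: ant0:(0,3)->S->(1,3) | ant1:(0,2)->E->(0,3) | ant2:(0,0)->E->(0,1)
  grid max=4 at (1,3)
Step 2: ant0:(1,3)->N->(0,3) | ant1:(0,3)->S->(1,3) | ant2:(0,1)->E->(0,2)
  grid max=5 at (1,3)
Step 3: ant0:(0,3)->S->(1,3) | ant1:(1,3)->N->(0,3) | ant2:(0,2)->E->(0,3)
  grid max=6 at (1,3)
Final grid:
  0 0 0 5
  0 0 0 6
  0 0 0 0
  0 0 0 0
Max pheromone 6 at (1,3)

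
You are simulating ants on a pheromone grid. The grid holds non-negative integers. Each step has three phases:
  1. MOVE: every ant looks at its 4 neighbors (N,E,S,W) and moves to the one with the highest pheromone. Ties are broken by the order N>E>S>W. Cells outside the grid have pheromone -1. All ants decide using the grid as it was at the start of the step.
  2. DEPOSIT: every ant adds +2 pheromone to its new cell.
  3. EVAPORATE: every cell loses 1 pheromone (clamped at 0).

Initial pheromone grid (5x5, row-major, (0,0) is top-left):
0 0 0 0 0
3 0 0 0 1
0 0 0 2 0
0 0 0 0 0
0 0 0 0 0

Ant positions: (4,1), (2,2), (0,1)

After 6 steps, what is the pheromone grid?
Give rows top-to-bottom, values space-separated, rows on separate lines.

After step 1: ants at (3,1),(2,3),(0,2)
  0 0 1 0 0
  2 0 0 0 0
  0 0 0 3 0
  0 1 0 0 0
  0 0 0 0 0
After step 2: ants at (2,1),(1,3),(0,3)
  0 0 0 1 0
  1 0 0 1 0
  0 1 0 2 0
  0 0 0 0 0
  0 0 0 0 0
After step 3: ants at (1,1),(2,3),(1,3)
  0 0 0 0 0
  0 1 0 2 0
  0 0 0 3 0
  0 0 0 0 0
  0 0 0 0 0
After step 4: ants at (0,1),(1,3),(2,3)
  0 1 0 0 0
  0 0 0 3 0
  0 0 0 4 0
  0 0 0 0 0
  0 0 0 0 0
After step 5: ants at (0,2),(2,3),(1,3)
  0 0 1 0 0
  0 0 0 4 0
  0 0 0 5 0
  0 0 0 0 0
  0 0 0 0 0
After step 6: ants at (0,3),(1,3),(2,3)
  0 0 0 1 0
  0 0 0 5 0
  0 0 0 6 0
  0 0 0 0 0
  0 0 0 0 0

0 0 0 1 0
0 0 0 5 0
0 0 0 6 0
0 0 0 0 0
0 0 0 0 0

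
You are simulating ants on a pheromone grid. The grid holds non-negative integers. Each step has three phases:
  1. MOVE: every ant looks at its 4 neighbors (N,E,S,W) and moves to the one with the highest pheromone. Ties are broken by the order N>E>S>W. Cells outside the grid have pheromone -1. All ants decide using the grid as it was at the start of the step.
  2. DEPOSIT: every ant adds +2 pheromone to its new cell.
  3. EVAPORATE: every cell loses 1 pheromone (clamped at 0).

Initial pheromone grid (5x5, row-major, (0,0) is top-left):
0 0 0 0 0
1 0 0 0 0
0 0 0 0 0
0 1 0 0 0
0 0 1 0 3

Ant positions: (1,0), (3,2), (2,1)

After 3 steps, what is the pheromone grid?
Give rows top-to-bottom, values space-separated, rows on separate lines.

After step 1: ants at (0,0),(4,2),(3,1)
  1 0 0 0 0
  0 0 0 0 0
  0 0 0 0 0
  0 2 0 0 0
  0 0 2 0 2
After step 2: ants at (0,1),(3,2),(2,1)
  0 1 0 0 0
  0 0 0 0 0
  0 1 0 0 0
  0 1 1 0 0
  0 0 1 0 1
After step 3: ants at (0,2),(4,2),(3,1)
  0 0 1 0 0
  0 0 0 0 0
  0 0 0 0 0
  0 2 0 0 0
  0 0 2 0 0

0 0 1 0 0
0 0 0 0 0
0 0 0 0 0
0 2 0 0 0
0 0 2 0 0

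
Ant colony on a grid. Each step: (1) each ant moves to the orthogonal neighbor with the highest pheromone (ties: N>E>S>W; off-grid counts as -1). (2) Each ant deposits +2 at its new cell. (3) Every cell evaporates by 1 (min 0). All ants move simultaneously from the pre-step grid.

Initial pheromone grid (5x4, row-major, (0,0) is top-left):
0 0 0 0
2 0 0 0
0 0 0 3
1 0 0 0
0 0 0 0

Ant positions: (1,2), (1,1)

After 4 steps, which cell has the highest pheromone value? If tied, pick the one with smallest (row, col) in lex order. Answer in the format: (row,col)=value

Answer: (1,0)=2

Derivation:
Step 1: ant0:(1,2)->N->(0,2) | ant1:(1,1)->W->(1,0)
  grid max=3 at (1,0)
Step 2: ant0:(0,2)->E->(0,3) | ant1:(1,0)->N->(0,0)
  grid max=2 at (1,0)
Step 3: ant0:(0,3)->S->(1,3) | ant1:(0,0)->S->(1,0)
  grid max=3 at (1,0)
Step 4: ant0:(1,3)->N->(0,3) | ant1:(1,0)->N->(0,0)
  grid max=2 at (1,0)
Final grid:
  1 0 0 1
  2 0 0 0
  0 0 0 0
  0 0 0 0
  0 0 0 0
Max pheromone 2 at (1,0)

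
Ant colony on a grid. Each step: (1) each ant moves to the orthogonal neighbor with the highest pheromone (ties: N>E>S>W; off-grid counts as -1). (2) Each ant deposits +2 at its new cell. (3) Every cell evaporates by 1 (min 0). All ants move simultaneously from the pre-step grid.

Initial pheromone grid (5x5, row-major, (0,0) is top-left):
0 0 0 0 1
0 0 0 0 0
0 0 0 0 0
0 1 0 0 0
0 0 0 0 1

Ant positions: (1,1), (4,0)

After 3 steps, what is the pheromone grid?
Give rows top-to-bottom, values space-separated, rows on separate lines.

After step 1: ants at (0,1),(3,0)
  0 1 0 0 0
  0 0 0 0 0
  0 0 0 0 0
  1 0 0 0 0
  0 0 0 0 0
After step 2: ants at (0,2),(2,0)
  0 0 1 0 0
  0 0 0 0 0
  1 0 0 0 0
  0 0 0 0 0
  0 0 0 0 0
After step 3: ants at (0,3),(1,0)
  0 0 0 1 0
  1 0 0 0 0
  0 0 0 0 0
  0 0 0 0 0
  0 0 0 0 0

0 0 0 1 0
1 0 0 0 0
0 0 0 0 0
0 0 0 0 0
0 0 0 0 0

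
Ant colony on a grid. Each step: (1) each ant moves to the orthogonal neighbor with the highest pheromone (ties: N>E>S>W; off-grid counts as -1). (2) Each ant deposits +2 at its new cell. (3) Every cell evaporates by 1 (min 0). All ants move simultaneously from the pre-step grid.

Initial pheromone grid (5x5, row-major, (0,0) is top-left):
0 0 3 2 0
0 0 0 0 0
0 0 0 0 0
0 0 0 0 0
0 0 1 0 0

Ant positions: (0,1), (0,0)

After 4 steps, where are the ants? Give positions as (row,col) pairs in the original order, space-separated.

Step 1: ant0:(0,1)->E->(0,2) | ant1:(0,0)->E->(0,1)
  grid max=4 at (0,2)
Step 2: ant0:(0,2)->E->(0,3) | ant1:(0,1)->E->(0,2)
  grid max=5 at (0,2)
Step 3: ant0:(0,3)->W->(0,2) | ant1:(0,2)->E->(0,3)
  grid max=6 at (0,2)
Step 4: ant0:(0,2)->E->(0,3) | ant1:(0,3)->W->(0,2)
  grid max=7 at (0,2)

(0,3) (0,2)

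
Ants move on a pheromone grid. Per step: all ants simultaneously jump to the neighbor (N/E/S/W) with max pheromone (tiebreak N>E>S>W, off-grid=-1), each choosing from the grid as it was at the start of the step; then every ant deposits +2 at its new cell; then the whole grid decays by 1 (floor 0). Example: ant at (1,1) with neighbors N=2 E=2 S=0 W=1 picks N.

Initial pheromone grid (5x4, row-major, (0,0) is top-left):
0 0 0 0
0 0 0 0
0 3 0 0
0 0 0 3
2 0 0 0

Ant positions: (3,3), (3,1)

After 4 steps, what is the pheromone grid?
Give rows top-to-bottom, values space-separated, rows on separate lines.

After step 1: ants at (2,3),(2,1)
  0 0 0 0
  0 0 0 0
  0 4 0 1
  0 0 0 2
  1 0 0 0
After step 2: ants at (3,3),(1,1)
  0 0 0 0
  0 1 0 0
  0 3 0 0
  0 0 0 3
  0 0 0 0
After step 3: ants at (2,3),(2,1)
  0 0 0 0
  0 0 0 0
  0 4 0 1
  0 0 0 2
  0 0 0 0
After step 4: ants at (3,3),(1,1)
  0 0 0 0
  0 1 0 0
  0 3 0 0
  0 0 0 3
  0 0 0 0

0 0 0 0
0 1 0 0
0 3 0 0
0 0 0 3
0 0 0 0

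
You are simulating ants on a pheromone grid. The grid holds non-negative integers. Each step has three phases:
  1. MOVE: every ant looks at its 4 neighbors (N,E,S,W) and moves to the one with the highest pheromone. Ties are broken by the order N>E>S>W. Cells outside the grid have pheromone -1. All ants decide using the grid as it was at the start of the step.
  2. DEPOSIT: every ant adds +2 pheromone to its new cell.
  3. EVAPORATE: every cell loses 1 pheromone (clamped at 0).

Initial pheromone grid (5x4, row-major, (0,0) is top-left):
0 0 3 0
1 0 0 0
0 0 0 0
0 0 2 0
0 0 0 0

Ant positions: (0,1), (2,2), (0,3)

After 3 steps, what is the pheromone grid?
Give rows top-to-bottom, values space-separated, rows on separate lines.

After step 1: ants at (0,2),(3,2),(0,2)
  0 0 6 0
  0 0 0 0
  0 0 0 0
  0 0 3 0
  0 0 0 0
After step 2: ants at (0,3),(2,2),(0,3)
  0 0 5 3
  0 0 0 0
  0 0 1 0
  0 0 2 0
  0 0 0 0
After step 3: ants at (0,2),(3,2),(0,2)
  0 0 8 2
  0 0 0 0
  0 0 0 0
  0 0 3 0
  0 0 0 0

0 0 8 2
0 0 0 0
0 0 0 0
0 0 3 0
0 0 0 0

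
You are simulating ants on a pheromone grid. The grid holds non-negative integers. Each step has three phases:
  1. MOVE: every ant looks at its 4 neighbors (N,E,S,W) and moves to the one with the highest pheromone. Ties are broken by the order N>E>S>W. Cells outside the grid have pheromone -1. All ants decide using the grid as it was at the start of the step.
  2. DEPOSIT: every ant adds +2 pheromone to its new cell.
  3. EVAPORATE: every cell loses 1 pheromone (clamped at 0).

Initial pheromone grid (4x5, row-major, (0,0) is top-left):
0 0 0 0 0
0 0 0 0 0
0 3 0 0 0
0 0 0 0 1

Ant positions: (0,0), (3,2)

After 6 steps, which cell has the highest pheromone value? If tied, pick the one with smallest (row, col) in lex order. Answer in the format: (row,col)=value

Step 1: ant0:(0,0)->E->(0,1) | ant1:(3,2)->N->(2,2)
  grid max=2 at (2,1)
Step 2: ant0:(0,1)->E->(0,2) | ant1:(2,2)->W->(2,1)
  grid max=3 at (2,1)
Step 3: ant0:(0,2)->E->(0,3) | ant1:(2,1)->N->(1,1)
  grid max=2 at (2,1)
Step 4: ant0:(0,3)->E->(0,4) | ant1:(1,1)->S->(2,1)
  grid max=3 at (2,1)
Step 5: ant0:(0,4)->S->(1,4) | ant1:(2,1)->N->(1,1)
  grid max=2 at (2,1)
Step 6: ant0:(1,4)->N->(0,4) | ant1:(1,1)->S->(2,1)
  grid max=3 at (2,1)
Final grid:
  0 0 0 0 1
  0 0 0 0 0
  0 3 0 0 0
  0 0 0 0 0
Max pheromone 3 at (2,1)

Answer: (2,1)=3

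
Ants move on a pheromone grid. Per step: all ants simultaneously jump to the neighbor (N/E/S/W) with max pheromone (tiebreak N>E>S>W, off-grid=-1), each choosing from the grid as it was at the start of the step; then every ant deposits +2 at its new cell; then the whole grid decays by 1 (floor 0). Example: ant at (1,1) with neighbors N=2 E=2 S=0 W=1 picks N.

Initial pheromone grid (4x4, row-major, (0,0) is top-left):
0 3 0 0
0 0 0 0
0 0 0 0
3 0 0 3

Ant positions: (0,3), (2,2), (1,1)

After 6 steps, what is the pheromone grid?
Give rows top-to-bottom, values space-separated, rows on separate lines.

After step 1: ants at (1,3),(1,2),(0,1)
  0 4 0 0
  0 0 1 1
  0 0 0 0
  2 0 0 2
After step 2: ants at (1,2),(1,3),(0,2)
  0 3 1 0
  0 0 2 2
  0 0 0 0
  1 0 0 1
After step 3: ants at (1,3),(1,2),(0,1)
  0 4 0 0
  0 0 3 3
  0 0 0 0
  0 0 0 0
After step 4: ants at (1,2),(1,3),(0,2)
  0 3 1 0
  0 0 4 4
  0 0 0 0
  0 0 0 0
After step 5: ants at (1,3),(1,2),(1,2)
  0 2 0 0
  0 0 7 5
  0 0 0 0
  0 0 0 0
After step 6: ants at (1,2),(1,3),(1,3)
  0 1 0 0
  0 0 8 8
  0 0 0 0
  0 0 0 0

0 1 0 0
0 0 8 8
0 0 0 0
0 0 0 0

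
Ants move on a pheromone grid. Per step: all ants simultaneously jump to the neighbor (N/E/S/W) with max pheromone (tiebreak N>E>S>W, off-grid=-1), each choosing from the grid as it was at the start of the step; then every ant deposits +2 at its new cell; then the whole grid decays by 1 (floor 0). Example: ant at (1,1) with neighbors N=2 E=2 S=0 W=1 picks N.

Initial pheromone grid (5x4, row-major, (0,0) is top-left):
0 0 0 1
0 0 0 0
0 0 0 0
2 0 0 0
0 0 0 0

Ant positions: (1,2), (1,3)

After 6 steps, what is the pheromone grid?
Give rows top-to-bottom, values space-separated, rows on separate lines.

After step 1: ants at (0,2),(0,3)
  0 0 1 2
  0 0 0 0
  0 0 0 0
  1 0 0 0
  0 0 0 0
After step 2: ants at (0,3),(0,2)
  0 0 2 3
  0 0 0 0
  0 0 0 0
  0 0 0 0
  0 0 0 0
After step 3: ants at (0,2),(0,3)
  0 0 3 4
  0 0 0 0
  0 0 0 0
  0 0 0 0
  0 0 0 0
After step 4: ants at (0,3),(0,2)
  0 0 4 5
  0 0 0 0
  0 0 0 0
  0 0 0 0
  0 0 0 0
After step 5: ants at (0,2),(0,3)
  0 0 5 6
  0 0 0 0
  0 0 0 0
  0 0 0 0
  0 0 0 0
After step 6: ants at (0,3),(0,2)
  0 0 6 7
  0 0 0 0
  0 0 0 0
  0 0 0 0
  0 0 0 0

0 0 6 7
0 0 0 0
0 0 0 0
0 0 0 0
0 0 0 0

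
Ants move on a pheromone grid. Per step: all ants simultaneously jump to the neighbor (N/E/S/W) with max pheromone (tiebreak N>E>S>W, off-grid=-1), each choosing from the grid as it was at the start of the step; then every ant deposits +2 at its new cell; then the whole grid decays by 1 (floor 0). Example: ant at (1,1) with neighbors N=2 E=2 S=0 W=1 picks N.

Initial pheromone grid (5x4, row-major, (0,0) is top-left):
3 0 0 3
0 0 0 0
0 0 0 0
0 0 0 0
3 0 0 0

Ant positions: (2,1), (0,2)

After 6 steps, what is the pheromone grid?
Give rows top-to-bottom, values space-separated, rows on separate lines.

After step 1: ants at (1,1),(0,3)
  2 0 0 4
  0 1 0 0
  0 0 0 0
  0 0 0 0
  2 0 0 0
After step 2: ants at (0,1),(1,3)
  1 1 0 3
  0 0 0 1
  0 0 0 0
  0 0 0 0
  1 0 0 0
After step 3: ants at (0,0),(0,3)
  2 0 0 4
  0 0 0 0
  0 0 0 0
  0 0 0 0
  0 0 0 0
After step 4: ants at (0,1),(1,3)
  1 1 0 3
  0 0 0 1
  0 0 0 0
  0 0 0 0
  0 0 0 0
After step 5: ants at (0,0),(0,3)
  2 0 0 4
  0 0 0 0
  0 0 0 0
  0 0 0 0
  0 0 0 0
After step 6: ants at (0,1),(1,3)
  1 1 0 3
  0 0 0 1
  0 0 0 0
  0 0 0 0
  0 0 0 0

1 1 0 3
0 0 0 1
0 0 0 0
0 0 0 0
0 0 0 0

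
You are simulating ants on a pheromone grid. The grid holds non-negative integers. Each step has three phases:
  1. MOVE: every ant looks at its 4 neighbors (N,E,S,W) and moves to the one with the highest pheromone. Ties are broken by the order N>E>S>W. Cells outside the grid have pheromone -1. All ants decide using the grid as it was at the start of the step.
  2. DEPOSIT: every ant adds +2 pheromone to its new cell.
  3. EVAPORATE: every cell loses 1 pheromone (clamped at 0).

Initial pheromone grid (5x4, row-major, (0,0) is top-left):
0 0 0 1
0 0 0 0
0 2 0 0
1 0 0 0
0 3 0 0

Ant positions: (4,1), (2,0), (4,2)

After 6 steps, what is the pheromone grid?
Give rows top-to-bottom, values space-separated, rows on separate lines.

After step 1: ants at (3,1),(2,1),(4,1)
  0 0 0 0
  0 0 0 0
  0 3 0 0
  0 1 0 0
  0 4 0 0
After step 2: ants at (4,1),(3,1),(3,1)
  0 0 0 0
  0 0 0 0
  0 2 0 0
  0 4 0 0
  0 5 0 0
After step 3: ants at (3,1),(4,1),(4,1)
  0 0 0 0
  0 0 0 0
  0 1 0 0
  0 5 0 0
  0 8 0 0
After step 4: ants at (4,1),(3,1),(3,1)
  0 0 0 0
  0 0 0 0
  0 0 0 0
  0 8 0 0
  0 9 0 0
After step 5: ants at (3,1),(4,1),(4,1)
  0 0 0 0
  0 0 0 0
  0 0 0 0
  0 9 0 0
  0 12 0 0
After step 6: ants at (4,1),(3,1),(3,1)
  0 0 0 0
  0 0 0 0
  0 0 0 0
  0 12 0 0
  0 13 0 0

0 0 0 0
0 0 0 0
0 0 0 0
0 12 0 0
0 13 0 0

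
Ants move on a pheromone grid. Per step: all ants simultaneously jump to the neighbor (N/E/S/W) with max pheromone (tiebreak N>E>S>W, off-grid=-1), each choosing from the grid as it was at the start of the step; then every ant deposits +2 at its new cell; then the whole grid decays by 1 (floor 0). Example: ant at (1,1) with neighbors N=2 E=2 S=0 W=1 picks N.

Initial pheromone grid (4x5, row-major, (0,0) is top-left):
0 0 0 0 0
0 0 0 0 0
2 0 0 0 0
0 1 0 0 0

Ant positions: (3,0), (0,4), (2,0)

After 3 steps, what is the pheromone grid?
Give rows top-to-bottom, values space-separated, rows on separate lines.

After step 1: ants at (2,0),(1,4),(1,0)
  0 0 0 0 0
  1 0 0 0 1
  3 0 0 0 0
  0 0 0 0 0
After step 2: ants at (1,0),(0,4),(2,0)
  0 0 0 0 1
  2 0 0 0 0
  4 0 0 0 0
  0 0 0 0 0
After step 3: ants at (2,0),(1,4),(1,0)
  0 0 0 0 0
  3 0 0 0 1
  5 0 0 0 0
  0 0 0 0 0

0 0 0 0 0
3 0 0 0 1
5 0 0 0 0
0 0 0 0 0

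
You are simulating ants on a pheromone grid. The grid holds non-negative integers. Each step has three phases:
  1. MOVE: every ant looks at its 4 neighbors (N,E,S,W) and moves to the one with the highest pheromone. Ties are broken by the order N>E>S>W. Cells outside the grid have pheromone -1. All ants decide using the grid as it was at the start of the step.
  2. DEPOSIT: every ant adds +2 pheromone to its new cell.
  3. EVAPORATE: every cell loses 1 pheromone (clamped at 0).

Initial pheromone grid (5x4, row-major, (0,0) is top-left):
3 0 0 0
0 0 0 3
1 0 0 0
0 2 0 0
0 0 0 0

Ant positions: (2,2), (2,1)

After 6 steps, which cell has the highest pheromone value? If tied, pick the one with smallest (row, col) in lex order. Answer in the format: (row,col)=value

Step 1: ant0:(2,2)->N->(1,2) | ant1:(2,1)->S->(3,1)
  grid max=3 at (3,1)
Step 2: ant0:(1,2)->E->(1,3) | ant1:(3,1)->N->(2,1)
  grid max=3 at (1,3)
Step 3: ant0:(1,3)->N->(0,3) | ant1:(2,1)->S->(3,1)
  grid max=3 at (3,1)
Step 4: ant0:(0,3)->S->(1,3) | ant1:(3,1)->N->(2,1)
  grid max=3 at (1,3)
Step 5: ant0:(1,3)->N->(0,3) | ant1:(2,1)->S->(3,1)
  grid max=3 at (3,1)
Step 6: ant0:(0,3)->S->(1,3) | ant1:(3,1)->N->(2,1)
  grid max=3 at (1,3)
Final grid:
  0 0 0 0
  0 0 0 3
  0 1 0 0
  0 2 0 0
  0 0 0 0
Max pheromone 3 at (1,3)

Answer: (1,3)=3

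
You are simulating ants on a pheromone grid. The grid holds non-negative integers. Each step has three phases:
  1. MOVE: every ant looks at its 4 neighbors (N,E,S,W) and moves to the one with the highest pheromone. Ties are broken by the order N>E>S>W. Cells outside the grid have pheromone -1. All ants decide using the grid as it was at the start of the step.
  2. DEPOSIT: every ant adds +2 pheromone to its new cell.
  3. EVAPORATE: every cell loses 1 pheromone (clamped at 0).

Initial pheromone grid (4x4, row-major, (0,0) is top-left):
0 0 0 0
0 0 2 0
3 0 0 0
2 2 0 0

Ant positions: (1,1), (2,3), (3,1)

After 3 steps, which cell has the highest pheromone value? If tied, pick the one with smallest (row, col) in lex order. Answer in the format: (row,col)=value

Answer: (1,2)=5

Derivation:
Step 1: ant0:(1,1)->E->(1,2) | ant1:(2,3)->N->(1,3) | ant2:(3,1)->W->(3,0)
  grid max=3 at (1,2)
Step 2: ant0:(1,2)->E->(1,3) | ant1:(1,3)->W->(1,2) | ant2:(3,0)->N->(2,0)
  grid max=4 at (1,2)
Step 3: ant0:(1,3)->W->(1,2) | ant1:(1,2)->E->(1,3) | ant2:(2,0)->S->(3,0)
  grid max=5 at (1,2)
Final grid:
  0 0 0 0
  0 0 5 3
  2 0 0 0
  3 0 0 0
Max pheromone 5 at (1,2)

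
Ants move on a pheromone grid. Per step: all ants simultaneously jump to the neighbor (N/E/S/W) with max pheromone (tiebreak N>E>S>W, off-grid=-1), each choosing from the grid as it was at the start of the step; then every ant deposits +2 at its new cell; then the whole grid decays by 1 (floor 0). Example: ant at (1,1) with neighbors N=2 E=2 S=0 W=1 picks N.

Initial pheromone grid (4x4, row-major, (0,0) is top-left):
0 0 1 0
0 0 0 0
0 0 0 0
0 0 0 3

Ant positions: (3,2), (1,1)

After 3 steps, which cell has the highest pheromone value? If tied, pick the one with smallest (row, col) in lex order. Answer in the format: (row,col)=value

Step 1: ant0:(3,2)->E->(3,3) | ant1:(1,1)->N->(0,1)
  grid max=4 at (3,3)
Step 2: ant0:(3,3)->N->(2,3) | ant1:(0,1)->E->(0,2)
  grid max=3 at (3,3)
Step 3: ant0:(2,3)->S->(3,3) | ant1:(0,2)->E->(0,3)
  grid max=4 at (3,3)
Final grid:
  0 0 0 1
  0 0 0 0
  0 0 0 0
  0 0 0 4
Max pheromone 4 at (3,3)

Answer: (3,3)=4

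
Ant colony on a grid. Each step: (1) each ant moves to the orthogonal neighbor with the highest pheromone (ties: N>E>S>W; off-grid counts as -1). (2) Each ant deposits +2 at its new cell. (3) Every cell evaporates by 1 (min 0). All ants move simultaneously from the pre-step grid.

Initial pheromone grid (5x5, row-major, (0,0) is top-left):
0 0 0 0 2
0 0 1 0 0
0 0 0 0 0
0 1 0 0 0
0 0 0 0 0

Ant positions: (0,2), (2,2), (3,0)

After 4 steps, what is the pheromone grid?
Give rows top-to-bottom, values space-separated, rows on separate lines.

After step 1: ants at (1,2),(1,2),(3,1)
  0 0 0 0 1
  0 0 4 0 0
  0 0 0 0 0
  0 2 0 0 0
  0 0 0 0 0
After step 2: ants at (0,2),(0,2),(2,1)
  0 0 3 0 0
  0 0 3 0 0
  0 1 0 0 0
  0 1 0 0 0
  0 0 0 0 0
After step 3: ants at (1,2),(1,2),(3,1)
  0 0 2 0 0
  0 0 6 0 0
  0 0 0 0 0
  0 2 0 0 0
  0 0 0 0 0
After step 4: ants at (0,2),(0,2),(2,1)
  0 0 5 0 0
  0 0 5 0 0
  0 1 0 0 0
  0 1 0 0 0
  0 0 0 0 0

0 0 5 0 0
0 0 5 0 0
0 1 0 0 0
0 1 0 0 0
0 0 0 0 0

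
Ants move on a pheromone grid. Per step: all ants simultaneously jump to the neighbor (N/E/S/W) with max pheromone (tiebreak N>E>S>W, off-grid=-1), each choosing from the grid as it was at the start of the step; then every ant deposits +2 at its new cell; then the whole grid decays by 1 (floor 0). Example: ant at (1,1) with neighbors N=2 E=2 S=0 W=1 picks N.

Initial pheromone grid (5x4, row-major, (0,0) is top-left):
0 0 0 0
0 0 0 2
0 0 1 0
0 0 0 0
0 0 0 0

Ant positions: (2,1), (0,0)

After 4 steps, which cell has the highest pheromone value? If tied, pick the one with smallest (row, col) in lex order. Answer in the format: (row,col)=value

Answer: (0,2)=3

Derivation:
Step 1: ant0:(2,1)->E->(2,2) | ant1:(0,0)->E->(0,1)
  grid max=2 at (2,2)
Step 2: ant0:(2,2)->N->(1,2) | ant1:(0,1)->E->(0,2)
  grid max=1 at (0,2)
Step 3: ant0:(1,2)->N->(0,2) | ant1:(0,2)->S->(1,2)
  grid max=2 at (0,2)
Step 4: ant0:(0,2)->S->(1,2) | ant1:(1,2)->N->(0,2)
  grid max=3 at (0,2)
Final grid:
  0 0 3 0
  0 0 3 0
  0 0 0 0
  0 0 0 0
  0 0 0 0
Max pheromone 3 at (0,2)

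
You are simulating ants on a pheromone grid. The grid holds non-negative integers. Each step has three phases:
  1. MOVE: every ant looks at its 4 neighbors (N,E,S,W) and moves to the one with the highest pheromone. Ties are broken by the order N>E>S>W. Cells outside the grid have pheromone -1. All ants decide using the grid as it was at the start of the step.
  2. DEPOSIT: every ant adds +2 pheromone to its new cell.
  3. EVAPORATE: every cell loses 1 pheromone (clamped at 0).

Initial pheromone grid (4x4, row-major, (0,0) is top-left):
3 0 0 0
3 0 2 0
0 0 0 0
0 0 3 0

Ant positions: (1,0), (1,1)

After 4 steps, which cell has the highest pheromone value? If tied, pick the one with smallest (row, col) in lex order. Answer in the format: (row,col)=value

Answer: (0,0)=7

Derivation:
Step 1: ant0:(1,0)->N->(0,0) | ant1:(1,1)->W->(1,0)
  grid max=4 at (0,0)
Step 2: ant0:(0,0)->S->(1,0) | ant1:(1,0)->N->(0,0)
  grid max=5 at (0,0)
Step 3: ant0:(1,0)->N->(0,0) | ant1:(0,0)->S->(1,0)
  grid max=6 at (0,0)
Step 4: ant0:(0,0)->S->(1,0) | ant1:(1,0)->N->(0,0)
  grid max=7 at (0,0)
Final grid:
  7 0 0 0
  7 0 0 0
  0 0 0 0
  0 0 0 0
Max pheromone 7 at (0,0)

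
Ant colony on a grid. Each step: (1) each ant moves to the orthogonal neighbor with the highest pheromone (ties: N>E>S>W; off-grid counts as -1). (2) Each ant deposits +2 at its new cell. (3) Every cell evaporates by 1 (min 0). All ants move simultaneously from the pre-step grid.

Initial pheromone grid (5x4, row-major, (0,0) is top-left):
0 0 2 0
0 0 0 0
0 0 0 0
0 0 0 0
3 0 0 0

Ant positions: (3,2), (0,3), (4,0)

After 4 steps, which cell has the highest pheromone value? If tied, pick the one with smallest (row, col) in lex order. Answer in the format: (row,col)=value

Step 1: ant0:(3,2)->N->(2,2) | ant1:(0,3)->W->(0,2) | ant2:(4,0)->N->(3,0)
  grid max=3 at (0,2)
Step 2: ant0:(2,2)->N->(1,2) | ant1:(0,2)->E->(0,3) | ant2:(3,0)->S->(4,0)
  grid max=3 at (4,0)
Step 3: ant0:(1,2)->N->(0,2) | ant1:(0,3)->W->(0,2) | ant2:(4,0)->N->(3,0)
  grid max=5 at (0,2)
Step 4: ant0:(0,2)->E->(0,3) | ant1:(0,2)->E->(0,3) | ant2:(3,0)->S->(4,0)
  grid max=4 at (0,2)
Final grid:
  0 0 4 3
  0 0 0 0
  0 0 0 0
  0 0 0 0
  3 0 0 0
Max pheromone 4 at (0,2)

Answer: (0,2)=4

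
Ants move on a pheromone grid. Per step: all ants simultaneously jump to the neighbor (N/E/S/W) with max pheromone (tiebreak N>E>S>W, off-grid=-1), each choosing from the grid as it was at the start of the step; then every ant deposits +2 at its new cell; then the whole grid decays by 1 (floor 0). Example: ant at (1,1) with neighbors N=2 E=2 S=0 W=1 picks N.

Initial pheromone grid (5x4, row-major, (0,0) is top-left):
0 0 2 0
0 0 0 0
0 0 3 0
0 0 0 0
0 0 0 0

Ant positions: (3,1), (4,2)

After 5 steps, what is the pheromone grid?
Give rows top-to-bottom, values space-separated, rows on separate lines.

After step 1: ants at (2,1),(3,2)
  0 0 1 0
  0 0 0 0
  0 1 2 0
  0 0 1 0
  0 0 0 0
After step 2: ants at (2,2),(2,2)
  0 0 0 0
  0 0 0 0
  0 0 5 0
  0 0 0 0
  0 0 0 0
After step 3: ants at (1,2),(1,2)
  0 0 0 0
  0 0 3 0
  0 0 4 0
  0 0 0 0
  0 0 0 0
After step 4: ants at (2,2),(2,2)
  0 0 0 0
  0 0 2 0
  0 0 7 0
  0 0 0 0
  0 0 0 0
After step 5: ants at (1,2),(1,2)
  0 0 0 0
  0 0 5 0
  0 0 6 0
  0 0 0 0
  0 0 0 0

0 0 0 0
0 0 5 0
0 0 6 0
0 0 0 0
0 0 0 0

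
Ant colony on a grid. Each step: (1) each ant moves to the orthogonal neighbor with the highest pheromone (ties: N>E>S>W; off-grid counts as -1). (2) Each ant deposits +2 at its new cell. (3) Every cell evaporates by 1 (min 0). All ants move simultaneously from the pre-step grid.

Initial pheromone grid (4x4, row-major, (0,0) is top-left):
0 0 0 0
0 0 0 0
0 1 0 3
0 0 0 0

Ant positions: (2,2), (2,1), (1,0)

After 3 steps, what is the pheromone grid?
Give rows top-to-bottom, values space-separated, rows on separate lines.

After step 1: ants at (2,3),(1,1),(0,0)
  1 0 0 0
  0 1 0 0
  0 0 0 4
  0 0 0 0
After step 2: ants at (1,3),(0,1),(0,1)
  0 3 0 0
  0 0 0 1
  0 0 0 3
  0 0 0 0
After step 3: ants at (2,3),(0,2),(0,2)
  0 2 3 0
  0 0 0 0
  0 0 0 4
  0 0 0 0

0 2 3 0
0 0 0 0
0 0 0 4
0 0 0 0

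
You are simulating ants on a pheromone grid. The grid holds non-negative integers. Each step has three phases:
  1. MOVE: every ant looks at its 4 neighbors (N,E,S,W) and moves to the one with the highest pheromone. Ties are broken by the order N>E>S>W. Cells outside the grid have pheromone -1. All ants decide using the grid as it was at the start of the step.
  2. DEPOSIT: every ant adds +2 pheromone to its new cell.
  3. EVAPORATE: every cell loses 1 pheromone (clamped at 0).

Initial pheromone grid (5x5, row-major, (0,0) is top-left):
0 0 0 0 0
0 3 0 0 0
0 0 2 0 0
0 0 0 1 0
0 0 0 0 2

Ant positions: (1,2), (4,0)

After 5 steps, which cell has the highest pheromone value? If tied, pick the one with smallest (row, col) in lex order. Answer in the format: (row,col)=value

Step 1: ant0:(1,2)->W->(1,1) | ant1:(4,0)->N->(3,0)
  grid max=4 at (1,1)
Step 2: ant0:(1,1)->N->(0,1) | ant1:(3,0)->N->(2,0)
  grid max=3 at (1,1)
Step 3: ant0:(0,1)->S->(1,1) | ant1:(2,0)->N->(1,0)
  grid max=4 at (1,1)
Step 4: ant0:(1,1)->W->(1,0) | ant1:(1,0)->E->(1,1)
  grid max=5 at (1,1)
Step 5: ant0:(1,0)->E->(1,1) | ant1:(1,1)->W->(1,0)
  grid max=6 at (1,1)
Final grid:
  0 0 0 0 0
  3 6 0 0 0
  0 0 0 0 0
  0 0 0 0 0
  0 0 0 0 0
Max pheromone 6 at (1,1)

Answer: (1,1)=6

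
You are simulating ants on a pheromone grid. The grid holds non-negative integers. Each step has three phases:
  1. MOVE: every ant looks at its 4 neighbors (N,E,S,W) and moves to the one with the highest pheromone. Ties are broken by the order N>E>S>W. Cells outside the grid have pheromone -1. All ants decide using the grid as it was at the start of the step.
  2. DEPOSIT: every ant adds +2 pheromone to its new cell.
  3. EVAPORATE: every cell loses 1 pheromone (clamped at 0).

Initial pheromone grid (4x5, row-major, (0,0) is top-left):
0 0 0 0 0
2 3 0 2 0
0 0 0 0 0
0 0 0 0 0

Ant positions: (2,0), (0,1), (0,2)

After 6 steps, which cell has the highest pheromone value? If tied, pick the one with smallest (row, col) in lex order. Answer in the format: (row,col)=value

Step 1: ant0:(2,0)->N->(1,0) | ant1:(0,1)->S->(1,1) | ant2:(0,2)->E->(0,3)
  grid max=4 at (1,1)
Step 2: ant0:(1,0)->E->(1,1) | ant1:(1,1)->W->(1,0) | ant2:(0,3)->S->(1,3)
  grid max=5 at (1,1)
Step 3: ant0:(1,1)->W->(1,0) | ant1:(1,0)->E->(1,1) | ant2:(1,3)->N->(0,3)
  grid max=6 at (1,1)
Step 4: ant0:(1,0)->E->(1,1) | ant1:(1,1)->W->(1,0) | ant2:(0,3)->S->(1,3)
  grid max=7 at (1,1)
Step 5: ant0:(1,1)->W->(1,0) | ant1:(1,0)->E->(1,1) | ant2:(1,3)->N->(0,3)
  grid max=8 at (1,1)
Step 6: ant0:(1,0)->E->(1,1) | ant1:(1,1)->W->(1,0) | ant2:(0,3)->S->(1,3)
  grid max=9 at (1,1)
Final grid:
  0 0 0 0 0
  8 9 0 2 0
  0 0 0 0 0
  0 0 0 0 0
Max pheromone 9 at (1,1)

Answer: (1,1)=9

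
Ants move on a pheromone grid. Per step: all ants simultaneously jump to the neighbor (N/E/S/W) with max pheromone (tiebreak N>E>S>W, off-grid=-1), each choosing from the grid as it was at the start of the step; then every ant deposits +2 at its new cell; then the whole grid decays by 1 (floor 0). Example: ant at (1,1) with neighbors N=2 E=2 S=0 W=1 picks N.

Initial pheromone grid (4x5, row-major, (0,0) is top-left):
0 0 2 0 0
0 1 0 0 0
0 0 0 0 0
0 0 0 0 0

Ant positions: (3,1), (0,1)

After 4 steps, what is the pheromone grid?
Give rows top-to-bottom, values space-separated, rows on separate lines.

After step 1: ants at (2,1),(0,2)
  0 0 3 0 0
  0 0 0 0 0
  0 1 0 0 0
  0 0 0 0 0
After step 2: ants at (1,1),(0,3)
  0 0 2 1 0
  0 1 0 0 0
  0 0 0 0 0
  0 0 0 0 0
After step 3: ants at (0,1),(0,2)
  0 1 3 0 0
  0 0 0 0 0
  0 0 0 0 0
  0 0 0 0 0
After step 4: ants at (0,2),(0,1)
  0 2 4 0 0
  0 0 0 0 0
  0 0 0 0 0
  0 0 0 0 0

0 2 4 0 0
0 0 0 0 0
0 0 0 0 0
0 0 0 0 0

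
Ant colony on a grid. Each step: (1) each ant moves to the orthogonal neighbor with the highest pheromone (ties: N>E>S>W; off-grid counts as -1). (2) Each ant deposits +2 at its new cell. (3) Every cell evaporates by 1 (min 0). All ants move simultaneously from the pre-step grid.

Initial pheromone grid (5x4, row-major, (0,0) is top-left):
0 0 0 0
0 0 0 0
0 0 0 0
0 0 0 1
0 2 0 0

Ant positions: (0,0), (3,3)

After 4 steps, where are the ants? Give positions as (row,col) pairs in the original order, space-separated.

Step 1: ant0:(0,0)->E->(0,1) | ant1:(3,3)->N->(2,3)
  grid max=1 at (0,1)
Step 2: ant0:(0,1)->E->(0,2) | ant1:(2,3)->N->(1,3)
  grid max=1 at (0,2)
Step 3: ant0:(0,2)->E->(0,3) | ant1:(1,3)->N->(0,3)
  grid max=3 at (0,3)
Step 4: ant0:(0,3)->S->(1,3) | ant1:(0,3)->S->(1,3)
  grid max=3 at (1,3)

(1,3) (1,3)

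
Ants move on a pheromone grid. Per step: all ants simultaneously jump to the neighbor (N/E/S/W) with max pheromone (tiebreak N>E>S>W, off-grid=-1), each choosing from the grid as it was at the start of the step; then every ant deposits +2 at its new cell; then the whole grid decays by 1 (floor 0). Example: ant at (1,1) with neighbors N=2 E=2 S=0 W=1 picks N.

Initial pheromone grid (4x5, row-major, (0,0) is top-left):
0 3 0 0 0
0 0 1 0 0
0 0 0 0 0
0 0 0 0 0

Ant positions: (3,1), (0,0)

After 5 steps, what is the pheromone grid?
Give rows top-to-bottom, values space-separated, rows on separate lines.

After step 1: ants at (2,1),(0,1)
  0 4 0 0 0
  0 0 0 0 0
  0 1 0 0 0
  0 0 0 0 0
After step 2: ants at (1,1),(0,2)
  0 3 1 0 0
  0 1 0 0 0
  0 0 0 0 0
  0 0 0 0 0
After step 3: ants at (0,1),(0,1)
  0 6 0 0 0
  0 0 0 0 0
  0 0 0 0 0
  0 0 0 0 0
After step 4: ants at (0,2),(0,2)
  0 5 3 0 0
  0 0 0 0 0
  0 0 0 0 0
  0 0 0 0 0
After step 5: ants at (0,1),(0,1)
  0 8 2 0 0
  0 0 0 0 0
  0 0 0 0 0
  0 0 0 0 0

0 8 2 0 0
0 0 0 0 0
0 0 0 0 0
0 0 0 0 0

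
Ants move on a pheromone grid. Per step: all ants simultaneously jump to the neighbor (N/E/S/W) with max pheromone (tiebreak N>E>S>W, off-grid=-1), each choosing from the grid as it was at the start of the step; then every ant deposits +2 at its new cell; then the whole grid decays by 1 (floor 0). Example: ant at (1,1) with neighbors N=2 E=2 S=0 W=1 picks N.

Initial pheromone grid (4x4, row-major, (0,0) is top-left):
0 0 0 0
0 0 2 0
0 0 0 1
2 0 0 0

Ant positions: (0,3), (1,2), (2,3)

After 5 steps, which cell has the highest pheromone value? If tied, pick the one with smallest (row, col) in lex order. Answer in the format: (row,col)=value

Answer: (1,3)=11

Derivation:
Step 1: ant0:(0,3)->S->(1,3) | ant1:(1,2)->N->(0,2) | ant2:(2,3)->N->(1,3)
  grid max=3 at (1,3)
Step 2: ant0:(1,3)->W->(1,2) | ant1:(0,2)->S->(1,2) | ant2:(1,3)->W->(1,2)
  grid max=6 at (1,2)
Step 3: ant0:(1,2)->E->(1,3) | ant1:(1,2)->E->(1,3) | ant2:(1,2)->E->(1,3)
  grid max=7 at (1,3)
Step 4: ant0:(1,3)->W->(1,2) | ant1:(1,3)->W->(1,2) | ant2:(1,3)->W->(1,2)
  grid max=10 at (1,2)
Step 5: ant0:(1,2)->E->(1,3) | ant1:(1,2)->E->(1,3) | ant2:(1,2)->E->(1,3)
  grid max=11 at (1,3)
Final grid:
  0 0 0 0
  0 0 9 11
  0 0 0 0
  0 0 0 0
Max pheromone 11 at (1,3)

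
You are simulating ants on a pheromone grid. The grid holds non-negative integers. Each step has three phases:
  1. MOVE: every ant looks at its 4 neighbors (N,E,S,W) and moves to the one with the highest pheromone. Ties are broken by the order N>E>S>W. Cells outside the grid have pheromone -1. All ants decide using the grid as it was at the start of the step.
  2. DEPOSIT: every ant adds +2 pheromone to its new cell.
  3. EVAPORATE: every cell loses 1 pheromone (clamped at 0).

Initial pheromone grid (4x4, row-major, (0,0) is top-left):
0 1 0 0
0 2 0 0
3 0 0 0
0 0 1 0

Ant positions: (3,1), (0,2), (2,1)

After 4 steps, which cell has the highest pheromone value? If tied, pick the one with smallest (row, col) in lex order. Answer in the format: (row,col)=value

Answer: (2,0)=3

Derivation:
Step 1: ant0:(3,1)->E->(3,2) | ant1:(0,2)->W->(0,1) | ant2:(2,1)->W->(2,0)
  grid max=4 at (2,0)
Step 2: ant0:(3,2)->N->(2,2) | ant1:(0,1)->S->(1,1) | ant2:(2,0)->N->(1,0)
  grid max=3 at (2,0)
Step 3: ant0:(2,2)->S->(3,2) | ant1:(1,1)->N->(0,1) | ant2:(1,0)->S->(2,0)
  grid max=4 at (2,0)
Step 4: ant0:(3,2)->N->(2,2) | ant1:(0,1)->S->(1,1) | ant2:(2,0)->N->(1,0)
  grid max=3 at (2,0)
Final grid:
  0 1 0 0
  1 2 0 0
  3 0 1 0
  0 0 1 0
Max pheromone 3 at (2,0)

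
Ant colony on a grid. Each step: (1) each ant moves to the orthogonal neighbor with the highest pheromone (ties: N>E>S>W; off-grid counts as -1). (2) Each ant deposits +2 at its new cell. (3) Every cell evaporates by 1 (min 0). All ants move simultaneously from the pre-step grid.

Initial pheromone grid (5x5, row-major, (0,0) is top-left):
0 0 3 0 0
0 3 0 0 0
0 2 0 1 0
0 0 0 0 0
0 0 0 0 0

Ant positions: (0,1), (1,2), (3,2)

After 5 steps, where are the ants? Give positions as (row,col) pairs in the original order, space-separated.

Step 1: ant0:(0,1)->E->(0,2) | ant1:(1,2)->N->(0,2) | ant2:(3,2)->N->(2,2)
  grid max=6 at (0,2)
Step 2: ant0:(0,2)->E->(0,3) | ant1:(0,2)->E->(0,3) | ant2:(2,2)->W->(2,1)
  grid max=5 at (0,2)
Step 3: ant0:(0,3)->W->(0,2) | ant1:(0,3)->W->(0,2) | ant2:(2,1)->N->(1,1)
  grid max=8 at (0,2)
Step 4: ant0:(0,2)->E->(0,3) | ant1:(0,2)->E->(0,3) | ant2:(1,1)->S->(2,1)
  grid max=7 at (0,2)
Step 5: ant0:(0,3)->W->(0,2) | ant1:(0,3)->W->(0,2) | ant2:(2,1)->N->(1,1)
  grid max=10 at (0,2)

(0,2) (0,2) (1,1)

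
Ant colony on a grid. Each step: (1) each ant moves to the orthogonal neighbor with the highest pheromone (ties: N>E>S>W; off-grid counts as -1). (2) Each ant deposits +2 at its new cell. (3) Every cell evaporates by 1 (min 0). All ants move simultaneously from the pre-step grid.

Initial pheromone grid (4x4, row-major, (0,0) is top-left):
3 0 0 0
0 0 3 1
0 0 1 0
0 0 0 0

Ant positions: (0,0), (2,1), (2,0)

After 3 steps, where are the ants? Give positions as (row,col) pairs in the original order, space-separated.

Step 1: ant0:(0,0)->E->(0,1) | ant1:(2,1)->E->(2,2) | ant2:(2,0)->N->(1,0)
  grid max=2 at (0,0)
Step 2: ant0:(0,1)->W->(0,0) | ant1:(2,2)->N->(1,2) | ant2:(1,0)->N->(0,0)
  grid max=5 at (0,0)
Step 3: ant0:(0,0)->E->(0,1) | ant1:(1,2)->S->(2,2) | ant2:(0,0)->E->(0,1)
  grid max=4 at (0,0)

(0,1) (2,2) (0,1)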